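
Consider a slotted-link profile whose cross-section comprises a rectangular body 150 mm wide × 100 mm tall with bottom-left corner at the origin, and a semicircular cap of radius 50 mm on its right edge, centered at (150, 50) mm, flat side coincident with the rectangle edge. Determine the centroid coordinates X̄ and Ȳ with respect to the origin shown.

X̄ = 94.96 mm, Ȳ = 50.00 mm

rectangular body: A = 150 × 100 = 15000.00, centroid at (75.00, 50.00).
semicircular end: A = ½π·50² = 3926.99, centroid at (171.22, 50.00).
ΣA = 18926.99 mm²
ΣAX̄ = (15000.00)(75.00) + (3926.99)(171.22) = 1797381.96 mm³
ΣAȲ = (15000.00)(50.00) + (3926.99)(50.00) = 946349.54 mm³
X̄ = 1797381.96 / 18926.99 = 94.96 mm
Ȳ = 946349.54 / 18926.99 = 50.00 mm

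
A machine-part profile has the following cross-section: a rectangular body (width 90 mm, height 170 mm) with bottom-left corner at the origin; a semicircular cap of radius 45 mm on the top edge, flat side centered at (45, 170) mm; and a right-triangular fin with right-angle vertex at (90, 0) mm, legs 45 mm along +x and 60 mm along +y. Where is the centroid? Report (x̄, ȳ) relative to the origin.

rectangular body: A = 90 × 170 = 15300.00, centroid at (45.00, 85.00).
semicircular top: A = ½π·45² = 3180.86, centroid at (45.00, 189.10).
triangular fin: A = ½·45·60 = 1350.00, centroid at (105.00, 20.00).
ΣA = 19830.86 mm², ΣAx̄ = 973388.82 mm³, ΣAȳ = 1928996.64 mm³.
x̄ = 973388.82/19830.86 = 49.08 mm; ȳ = 1928996.64/19830.86 = 97.27 mm.

x̄ = 49.08 mm, ȳ = 97.27 mm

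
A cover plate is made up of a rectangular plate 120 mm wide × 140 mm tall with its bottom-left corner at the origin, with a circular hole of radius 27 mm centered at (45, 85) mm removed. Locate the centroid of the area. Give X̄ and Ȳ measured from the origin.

plate: A = 120 × 140 = 16800.00, centroid at (60.00, 70.00).
hole: A = −π·27² = -2290.22, centroid at (45.00, 85.00).
ΣA = 14509.78 mm²
ΣAX̄ = (16800.00)(60.00) + (-2290.22)(45.00) = 904940.05 mm³
ΣAȲ = (16800.00)(70.00) + (-2290.22)(85.00) = 981331.21 mm³
X̄ = 904940.05 / 14509.78 = 62.37 mm
Ȳ = 981331.21 / 14509.78 = 67.63 mm

X̄ = 62.37 mm, Ȳ = 67.63 mm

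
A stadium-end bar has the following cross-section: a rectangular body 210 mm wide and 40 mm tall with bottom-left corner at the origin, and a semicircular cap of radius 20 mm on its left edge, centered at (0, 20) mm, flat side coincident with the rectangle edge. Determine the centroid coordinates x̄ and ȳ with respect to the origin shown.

x̄ = 97.10 mm, ȳ = 20.00 mm

rectangular body: A = 210 × 40 = 8400.00, centroid at (105.00, 20.00).
semicircular end: A = ½π·20² = 628.32, centroid at (-8.49, 20.00).
ΣA = 9028.32 mm², ΣAx̄ = 876666.67 mm³, ΣAȳ = 180566.37 mm³.
x̄ = 876666.67/9028.32 = 97.10 mm; ȳ = 180566.37/9028.32 = 20.00 mm.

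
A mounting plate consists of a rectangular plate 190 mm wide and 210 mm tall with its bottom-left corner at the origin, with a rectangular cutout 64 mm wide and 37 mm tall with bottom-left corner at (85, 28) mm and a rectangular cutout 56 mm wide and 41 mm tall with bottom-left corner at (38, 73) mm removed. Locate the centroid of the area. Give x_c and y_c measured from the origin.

plate: A = 190 × 210 = 39900.00, centroid at (95.00, 105.00).
hole 1: A = −(64 × 37) = -2368.00, centroid at (117.00, 46.50).
hole 2: A = −(56 × 41) = -2296.00, centroid at (66.00, 93.50).
ΣA = 35236.00 mm²
ΣAx_c = (39900.00)(95.00) + (-2368.00)(117.00) + (-2296.00)(66.00) = 3361908.00 mm³
ΣAy_c = (39900.00)(105.00) + (-2368.00)(46.50) + (-2296.00)(93.50) = 3864712.00 mm³
x_c = 3361908.00 / 35236.00 = 95.41 mm
y_c = 3864712.00 / 35236.00 = 109.68 mm

x_c = 95.41 mm, y_c = 109.68 mm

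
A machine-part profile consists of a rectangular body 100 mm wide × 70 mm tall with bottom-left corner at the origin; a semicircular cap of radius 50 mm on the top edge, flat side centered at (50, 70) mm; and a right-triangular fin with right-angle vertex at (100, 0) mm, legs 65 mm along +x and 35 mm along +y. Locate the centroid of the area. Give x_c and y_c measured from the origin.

x_c = 56.76 mm, y_c = 51.10 mm

rectangular body: A = 100 × 70 = 7000.00, centroid at (50.00, 35.00).
semicircular top: A = ½π·50² = 3926.99, centroid at (50.00, 91.22).
triangular fin: A = ½·65·35 = 1137.50, centroid at (121.67, 11.67).
ΣA = 12064.49 mm², ΣAx_c = 684745.37 mm³, ΣAy_c = 616493.52 mm³.
x_c = 684745.37/12064.49 = 56.76 mm; y_c = 616493.52/12064.49 = 51.10 mm.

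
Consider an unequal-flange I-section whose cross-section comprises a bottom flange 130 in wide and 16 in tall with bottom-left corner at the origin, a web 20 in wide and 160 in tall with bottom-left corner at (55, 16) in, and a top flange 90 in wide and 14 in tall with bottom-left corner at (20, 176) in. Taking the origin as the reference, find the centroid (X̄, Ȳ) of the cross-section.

bottom flange: A = 130 × 16 = 2080.00, centroid at (65.00, 8.00).
web: A = 20 × 160 = 3200.00, centroid at (65.00, 96.00).
top flange: A = 90 × 14 = 1260.00, centroid at (65.00, 183.00).
ΣA = 6540.00 in²
ΣAX̄ = (2080.00)(65.00) + (3200.00)(65.00) + (1260.00)(65.00) = 425100.00 in³
ΣAȲ = (2080.00)(8.00) + (3200.00)(96.00) + (1260.00)(183.00) = 554420.00 in³
X̄ = 425100.00 / 6540.00 = 65.00 in
Ȳ = 554420.00 / 6540.00 = 84.77 in

X̄ = 65.00 in, Ȳ = 84.77 in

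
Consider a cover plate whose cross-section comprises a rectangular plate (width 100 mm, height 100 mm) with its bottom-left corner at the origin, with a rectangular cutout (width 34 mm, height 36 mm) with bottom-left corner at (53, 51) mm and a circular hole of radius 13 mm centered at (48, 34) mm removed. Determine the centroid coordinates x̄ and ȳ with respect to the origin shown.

x̄ = 47.16 mm, ȳ = 48.21 mm

plate: A = 100 × 100 = 10000.00, centroid at (50.00, 50.00).
hole 1: A = −(34 × 36) = -1224.00, centroid at (70.00, 69.00).
hole 2: A = −π·13² = -530.93, centroid at (48.00, 34.00).
ΣA = 8245.07 mm², ΣAx̄ = 388835.40 mm³, ΣAȳ = 397492.41 mm³.
x̄ = 388835.40/8245.07 = 47.16 mm; ȳ = 397492.41/8245.07 = 48.21 mm.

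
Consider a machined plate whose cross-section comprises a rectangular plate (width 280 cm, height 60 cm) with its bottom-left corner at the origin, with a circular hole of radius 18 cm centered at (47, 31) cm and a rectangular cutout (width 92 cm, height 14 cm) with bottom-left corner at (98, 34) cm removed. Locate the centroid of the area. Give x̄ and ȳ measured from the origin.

Part | A | x̄ᵢ | ȳᵢ | A·x̄ᵢ | A·ȳᵢ
plate | 16800.00 | 140.00 | 30.00 | 2352000.00 | 504000.00
hole 1 | -1017.88 | 47.00 | 31.00 | -47840.17 | -31554.16
hole 2 | -1288.00 | 144.00 | 41.00 | -185472.00 | -52808.00
Σ | 14494.12 |  |  | 2118687.83 | 419637.84
x̄ = 2118687.83 / 14494.12 = 146.18 cm
ȳ = 419637.84 / 14494.12 = 28.95 cm

x̄ = 146.18 cm, ȳ = 28.95 cm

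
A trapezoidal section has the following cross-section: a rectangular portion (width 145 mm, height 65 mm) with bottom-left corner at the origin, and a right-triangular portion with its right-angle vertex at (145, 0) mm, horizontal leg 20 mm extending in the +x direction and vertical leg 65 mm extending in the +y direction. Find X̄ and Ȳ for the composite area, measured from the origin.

X̄ = 77.61 mm, Ȳ = 31.80 mm

rectangular portion: A = 145 × 65 = 9425.00, centroid at (72.50, 32.50).
triangular portion: A = ½·20·65 = 650.00, centroid at (151.67, 21.67).
ΣA = 10075.00 mm², ΣAX̄ = 781895.83 mm³, ΣAȲ = 320395.83 mm³.
X̄ = 781895.83/10075.00 = 77.61 mm; Ȳ = 320395.83/10075.00 = 31.80 mm.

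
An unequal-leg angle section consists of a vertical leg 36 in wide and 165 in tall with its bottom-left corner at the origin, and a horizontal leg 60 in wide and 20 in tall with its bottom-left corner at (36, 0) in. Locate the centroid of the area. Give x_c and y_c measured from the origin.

vertical leg: A = 36 × 165 = 5940.00, centroid at (18.00, 82.50).
horizontal leg: A = 60 × 20 = 1200.00, centroid at (66.00, 10.00).
ΣA = 7140.00 in²
ΣAx_c = (5940.00)(18.00) + (1200.00)(66.00) = 186120.00 in³
ΣAy_c = (5940.00)(82.50) + (1200.00)(10.00) = 502050.00 in³
x_c = 186120.00 / 7140.00 = 26.07 in
y_c = 502050.00 / 7140.00 = 70.32 in

x_c = 26.07 in, y_c = 70.32 in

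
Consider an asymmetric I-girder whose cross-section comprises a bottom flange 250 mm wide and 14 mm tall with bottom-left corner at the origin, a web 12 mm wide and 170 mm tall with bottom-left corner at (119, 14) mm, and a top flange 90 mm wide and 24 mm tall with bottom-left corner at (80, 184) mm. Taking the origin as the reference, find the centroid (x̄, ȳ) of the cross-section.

Part | A | x̄ᵢ | ȳᵢ | A·x̄ᵢ | A·ȳᵢ
bottom flange | 3500.00 | 125.00 | 7.00 | 437500.00 | 24500.00
web | 2040.00 | 125.00 | 99.00 | 255000.00 | 201960.00
top flange | 2160.00 | 125.00 | 196.00 | 270000.00 | 423360.00
Σ | 7700.00 |  |  | 962500.00 | 649820.00
x̄ = 962500.00 / 7700.00 = 125.00 mm
ȳ = 649820.00 / 7700.00 = 84.39 mm

x̄ = 125.00 mm, ȳ = 84.39 mm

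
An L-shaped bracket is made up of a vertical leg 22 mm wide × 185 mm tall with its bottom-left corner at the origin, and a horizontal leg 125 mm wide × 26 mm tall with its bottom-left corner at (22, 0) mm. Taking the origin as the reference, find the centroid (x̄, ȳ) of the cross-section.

x̄ = 43.63 mm, ȳ = 57.20 mm

vertical leg: A = 22 × 185 = 4070.00, centroid at (11.00, 92.50).
horizontal leg: A = 125 × 26 = 3250.00, centroid at (84.50, 13.00).
ΣA = 7320.00 mm², ΣAx̄ = 319395.00 mm³, ΣAȳ = 418725.00 mm³.
x̄ = 319395.00/7320.00 = 43.63 mm; ȳ = 418725.00/7320.00 = 57.20 mm.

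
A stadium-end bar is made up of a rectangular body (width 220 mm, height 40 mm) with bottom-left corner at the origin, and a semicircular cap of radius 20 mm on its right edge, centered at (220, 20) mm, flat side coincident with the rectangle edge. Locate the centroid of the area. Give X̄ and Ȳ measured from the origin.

Part | A | x̄ᵢ | ȳᵢ | A·x̄ᵢ | A·ȳᵢ
rectangular body | 8800.00 | 110.00 | 20.00 | 968000.00 | 176000.00
semicircular end | 628.32 | 228.49 | 20.00 | 143563.41 | 12566.37
Σ | 9428.32 |  |  | 1111563.41 | 188566.37
X̄ = 1111563.41 / 9428.32 = 117.90 mm
Ȳ = 188566.37 / 9428.32 = 20.00 mm

X̄ = 117.90 mm, Ȳ = 20.00 mm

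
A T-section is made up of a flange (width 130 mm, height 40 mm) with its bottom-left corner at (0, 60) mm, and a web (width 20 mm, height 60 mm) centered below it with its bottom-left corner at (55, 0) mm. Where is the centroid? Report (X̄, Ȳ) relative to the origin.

web: A = 20 × 60 = 1200.00, centroid at (65.00, 30.00).
flange: A = 130 × 40 = 5200.00, centroid at (65.00, 80.00).
ΣA = 6400.00 mm²
ΣAX̄ = (1200.00)(65.00) + (5200.00)(65.00) = 416000.00 mm³
ΣAȲ = (1200.00)(30.00) + (5200.00)(80.00) = 452000.00 mm³
X̄ = 416000.00 / 6400.00 = 65.00 mm
Ȳ = 452000.00 / 6400.00 = 70.62 mm

X̄ = 65.00 mm, Ȳ = 70.62 mm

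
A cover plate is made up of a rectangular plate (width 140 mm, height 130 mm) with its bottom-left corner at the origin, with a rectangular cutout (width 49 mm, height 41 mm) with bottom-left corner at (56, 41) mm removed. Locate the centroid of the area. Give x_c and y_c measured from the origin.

plate: A = 140 × 130 = 18200.00, centroid at (70.00, 65.00).
hole: A = −(49 × 41) = -2009.00, centroid at (80.50, 61.50).
ΣA = 16191.00 mm², ΣAx_c = 1112275.50 mm³, ΣAy_c = 1059446.50 mm³.
x_c = 1112275.50/16191.00 = 68.70 mm; y_c = 1059446.50/16191.00 = 65.43 mm.

x_c = 68.70 mm, y_c = 65.43 mm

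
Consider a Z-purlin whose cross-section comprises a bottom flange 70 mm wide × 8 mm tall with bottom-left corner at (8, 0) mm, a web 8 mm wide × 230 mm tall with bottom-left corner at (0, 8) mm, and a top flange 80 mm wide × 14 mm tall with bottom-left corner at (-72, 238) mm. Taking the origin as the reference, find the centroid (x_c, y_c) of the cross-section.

x_c = -1.25 mm, y_c = 142.89 mm

bottom flange: A = 70 × 8 = 560.00, centroid at (43.00, 4.00).
web: A = 8 × 230 = 1840.00, centroid at (4.00, 123.00).
top flange: A = 80 × 14 = 1120.00, centroid at (-32.00, 245.00).
ΣA = 3520.00 mm², ΣAx_c = -4400.00 mm³, ΣAy_c = 502960.00 mm³.
x_c = -4400.00/3520.00 = -1.25 mm; y_c = 502960.00/3520.00 = 142.89 mm.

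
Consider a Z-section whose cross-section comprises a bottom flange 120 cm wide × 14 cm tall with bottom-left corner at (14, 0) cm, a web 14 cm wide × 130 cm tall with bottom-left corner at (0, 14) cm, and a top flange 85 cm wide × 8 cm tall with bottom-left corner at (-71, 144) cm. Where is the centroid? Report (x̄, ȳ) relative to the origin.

bottom flange: A = 120 × 14 = 1680.00, centroid at (74.00, 7.00).
web: A = 14 × 130 = 1820.00, centroid at (7.00, 79.00).
top flange: A = 85 × 8 = 680.00, centroid at (-28.50, 148.00).
ΣA = 4180.00 cm², ΣAx̄ = 117680.00 cm³, ΣAȳ = 256180.00 cm³.
x̄ = 117680.00/4180.00 = 28.15 cm; ȳ = 256180.00/4180.00 = 61.29 cm.

x̄ = 28.15 cm, ȳ = 61.29 cm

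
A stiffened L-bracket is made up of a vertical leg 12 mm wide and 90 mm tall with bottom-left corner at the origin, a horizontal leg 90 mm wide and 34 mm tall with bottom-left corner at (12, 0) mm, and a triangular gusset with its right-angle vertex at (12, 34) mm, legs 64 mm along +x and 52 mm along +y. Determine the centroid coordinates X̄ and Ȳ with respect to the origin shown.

X̄ = 40.72 mm, Ȳ = 32.05 mm

vertical leg: A = 12 × 90 = 1080.00, centroid at (6.00, 45.00).
horizontal leg: A = 90 × 34 = 3060.00, centroid at (57.00, 17.00).
gusset: A = ½·64·52 = 1664.00, centroid at (33.33, 51.33).
ΣA = 5804.00 mm²
ΣAX̄ = (1080.00)(6.00) + (3060.00)(57.00) + (1664.00)(33.33) = 236366.67 mm³
ΣAȲ = (1080.00)(45.00) + (3060.00)(17.00) + (1664.00)(51.33) = 186038.67 mm³
X̄ = 236366.67 / 5804.00 = 40.72 mm
Ȳ = 186038.67 / 5804.00 = 32.05 mm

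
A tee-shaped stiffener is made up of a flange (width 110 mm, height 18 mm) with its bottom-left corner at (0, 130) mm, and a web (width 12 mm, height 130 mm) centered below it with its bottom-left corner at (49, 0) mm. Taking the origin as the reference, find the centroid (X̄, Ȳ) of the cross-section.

web: A = 12 × 130 = 1560.00, centroid at (55.00, 65.00).
flange: A = 110 × 18 = 1980.00, centroid at (55.00, 139.00).
ΣA = 3540.00 mm²
ΣAX̄ = (1560.00)(55.00) + (1980.00)(55.00) = 194700.00 mm³
ΣAȲ = (1560.00)(65.00) + (1980.00)(139.00) = 376620.00 mm³
X̄ = 194700.00 / 3540.00 = 55.00 mm
Ȳ = 376620.00 / 3540.00 = 106.39 mm

X̄ = 55.00 mm, Ȳ = 106.39 mm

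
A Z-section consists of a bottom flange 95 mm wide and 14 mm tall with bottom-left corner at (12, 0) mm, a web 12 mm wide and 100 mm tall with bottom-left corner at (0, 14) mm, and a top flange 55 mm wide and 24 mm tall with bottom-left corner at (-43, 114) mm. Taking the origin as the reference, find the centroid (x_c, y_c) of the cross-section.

x_c = 17.11 mm, y_c = 65.57 mm

bottom flange: A = 95 × 14 = 1330.00, centroid at (59.50, 7.00).
web: A = 12 × 100 = 1200.00, centroid at (6.00, 64.00).
top flange: A = 55 × 24 = 1320.00, centroid at (-15.50, 126.00).
ΣA = 3850.00 mm²
ΣAx_c = (1330.00)(59.50) + (1200.00)(6.00) + (1320.00)(-15.50) = 65875.00 mm³
ΣAy_c = (1330.00)(7.00) + (1200.00)(64.00) + (1320.00)(126.00) = 252430.00 mm³
x_c = 65875.00 / 3850.00 = 17.11 mm
y_c = 252430.00 / 3850.00 = 65.57 mm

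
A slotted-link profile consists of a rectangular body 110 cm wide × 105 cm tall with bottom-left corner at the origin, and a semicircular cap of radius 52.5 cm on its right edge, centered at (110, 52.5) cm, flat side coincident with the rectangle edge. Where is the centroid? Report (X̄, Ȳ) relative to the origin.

X̄ = 76.07 cm, Ȳ = 52.50 cm

rectangular body: A = 110 × 105 = 11550.00, centroid at (55.00, 52.50).
semicircular end: A = ½π·52.5² = 4329.51, centroid at (132.28, 52.50).
ΣA = 15879.51 cm²
ΣAX̄ = (11550.00)(55.00) + (4329.51)(132.28) = 1207964.56 cm³
ΣAȲ = (11550.00)(52.50) + (4329.51)(52.50) = 833674.14 cm³
X̄ = 1207964.56 / 15879.51 = 76.07 cm
Ȳ = 833674.14 / 15879.51 = 52.50 cm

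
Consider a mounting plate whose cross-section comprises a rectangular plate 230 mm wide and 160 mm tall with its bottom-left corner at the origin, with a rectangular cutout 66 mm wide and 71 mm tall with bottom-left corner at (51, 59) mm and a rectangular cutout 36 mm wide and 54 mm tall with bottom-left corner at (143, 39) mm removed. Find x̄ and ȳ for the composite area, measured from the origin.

x̄ = 116.85 mm, ȳ = 78.65 mm

plate: A = 230 × 160 = 36800.00, centroid at (115.00, 80.00).
hole 1: A = −(66 × 71) = -4686.00, centroid at (84.00, 94.50).
hole 2: A = −(36 × 54) = -1944.00, centroid at (161.00, 66.00).
ΣA = 30170.00 mm², ΣAx̄ = 3525392.00 mm³, ΣAȳ = 2372869.00 mm³.
x̄ = 3525392.00/30170.00 = 116.85 mm; ȳ = 2372869.00/30170.00 = 78.65 mm.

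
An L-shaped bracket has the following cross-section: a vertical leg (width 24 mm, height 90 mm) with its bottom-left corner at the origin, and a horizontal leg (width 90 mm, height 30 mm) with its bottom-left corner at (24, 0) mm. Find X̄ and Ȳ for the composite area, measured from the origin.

vertical leg: A = 24 × 90 = 2160.00, centroid at (12.00, 45.00).
horizontal leg: A = 90 × 30 = 2700.00, centroid at (69.00, 15.00).
ΣA = 4860.00 mm², ΣAX̄ = 212220.00 mm³, ΣAȲ = 137700.00 mm³.
X̄ = 212220.00/4860.00 = 43.67 mm; Ȳ = 137700.00/4860.00 = 28.33 mm.

X̄ = 43.67 mm, Ȳ = 28.33 mm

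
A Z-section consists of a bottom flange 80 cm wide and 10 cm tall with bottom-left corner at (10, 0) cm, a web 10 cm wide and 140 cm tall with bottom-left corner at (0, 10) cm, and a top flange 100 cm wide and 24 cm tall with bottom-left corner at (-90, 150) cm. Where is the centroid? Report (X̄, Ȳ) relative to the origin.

bottom flange: A = 80 × 10 = 800.00, centroid at (50.00, 5.00).
web: A = 10 × 140 = 1400.00, centroid at (5.00, 80.00).
top flange: A = 100 × 24 = 2400.00, centroid at (-40.00, 162.00).
ΣA = 4600.00 cm², ΣAX̄ = -49000.00 cm³, ΣAȲ = 504800.00 cm³.
X̄ = -49000.00/4600.00 = -10.65 cm; Ȳ = 504800.00/4600.00 = 109.74 cm.

X̄ = -10.65 cm, Ȳ = 109.74 cm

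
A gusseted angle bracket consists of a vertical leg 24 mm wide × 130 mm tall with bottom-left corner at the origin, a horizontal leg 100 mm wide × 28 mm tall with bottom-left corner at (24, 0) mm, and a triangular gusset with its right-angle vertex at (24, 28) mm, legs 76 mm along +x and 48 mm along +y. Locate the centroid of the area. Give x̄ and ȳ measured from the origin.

vertical leg: A = 24 × 130 = 3120.00, centroid at (12.00, 65.00).
horizontal leg: A = 100 × 28 = 2800.00, centroid at (74.00, 14.00).
gusset: A = ½·76·48 = 1824.00, centroid at (49.33, 44.00).
ΣA = 7744.00 mm²
ΣAx̄ = (3120.00)(12.00) + (2800.00)(74.00) + (1824.00)(49.33) = 334624.00 mm³
ΣAȳ = (3120.00)(65.00) + (2800.00)(14.00) + (1824.00)(44.00) = 322256.00 mm³
x̄ = 334624.00 / 7744.00 = 43.21 mm
ȳ = 322256.00 / 7744.00 = 41.61 mm

x̄ = 43.21 mm, ȳ = 41.61 mm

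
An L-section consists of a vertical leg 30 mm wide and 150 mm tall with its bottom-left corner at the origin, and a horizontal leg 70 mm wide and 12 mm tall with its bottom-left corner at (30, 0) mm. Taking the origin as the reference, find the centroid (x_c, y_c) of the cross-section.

x_c = 22.87 mm, y_c = 64.15 mm

vertical leg: A = 30 × 150 = 4500.00, centroid at (15.00, 75.00).
horizontal leg: A = 70 × 12 = 840.00, centroid at (65.00, 6.00).
ΣA = 5340.00 mm², ΣAx_c = 122100.00 mm³, ΣAy_c = 342540.00 mm³.
x_c = 122100.00/5340.00 = 22.87 mm; y_c = 342540.00/5340.00 = 64.15 mm.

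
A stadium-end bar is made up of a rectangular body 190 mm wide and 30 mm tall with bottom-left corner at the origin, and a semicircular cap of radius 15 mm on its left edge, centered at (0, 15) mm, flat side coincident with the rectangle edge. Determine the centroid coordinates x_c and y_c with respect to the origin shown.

x_c = 89.08 mm, y_c = 15.00 mm

rectangular body: A = 190 × 30 = 5700.00, centroid at (95.00, 15.00).
semicircular end: A = ½π·15² = 353.43, centroid at (-6.37, 15.00).
ΣA = 6053.43 mm²
ΣAx_c = (5700.00)(95.00) + (353.43)(-6.37) = 539250.00 mm³
ΣAy_c = (5700.00)(15.00) + (353.43)(15.00) = 90801.44 mm³
x_c = 539250.00 / 6053.43 = 89.08 mm
y_c = 90801.44 / 6053.43 = 15.00 mm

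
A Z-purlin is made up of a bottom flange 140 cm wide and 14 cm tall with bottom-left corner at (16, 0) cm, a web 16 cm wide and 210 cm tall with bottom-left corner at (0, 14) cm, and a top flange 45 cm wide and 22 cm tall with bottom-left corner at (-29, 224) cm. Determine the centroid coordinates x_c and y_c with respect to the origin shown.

x_c = 29.95 cm, y_c = 102.41 cm

Part | A | x̄ᵢ | ȳᵢ | A·x̄ᵢ | A·ȳᵢ
bottom flange | 1960.00 | 86.00 | 7.00 | 168560.00 | 13720.00
web | 3360.00 | 8.00 | 119.00 | 26880.00 | 399840.00
top flange | 990.00 | -6.50 | 235.00 | -6435.00 | 232650.00
Σ | 6310.00 |  |  | 189005.00 | 646210.00
x_c = 189005.00 / 6310.00 = 29.95 cm
y_c = 646210.00 / 6310.00 = 102.41 cm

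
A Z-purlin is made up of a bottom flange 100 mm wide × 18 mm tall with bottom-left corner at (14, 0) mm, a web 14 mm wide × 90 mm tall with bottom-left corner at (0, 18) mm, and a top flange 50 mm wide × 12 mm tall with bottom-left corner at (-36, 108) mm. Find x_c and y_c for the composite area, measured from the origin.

bottom flange: A = 100 × 18 = 1800.00, centroid at (64.00, 9.00).
web: A = 14 × 90 = 1260.00, centroid at (7.00, 63.00).
top flange: A = 50 × 12 = 600.00, centroid at (-11.00, 114.00).
ΣA = 3660.00 mm²
ΣAx_c = (1800.00)(64.00) + (1260.00)(7.00) + (600.00)(-11.00) = 117420.00 mm³
ΣAy_c = (1800.00)(9.00) + (1260.00)(63.00) + (600.00)(114.00) = 163980.00 mm³
x_c = 117420.00 / 3660.00 = 32.08 mm
y_c = 163980.00 / 3660.00 = 44.80 mm

x_c = 32.08 mm, y_c = 44.80 mm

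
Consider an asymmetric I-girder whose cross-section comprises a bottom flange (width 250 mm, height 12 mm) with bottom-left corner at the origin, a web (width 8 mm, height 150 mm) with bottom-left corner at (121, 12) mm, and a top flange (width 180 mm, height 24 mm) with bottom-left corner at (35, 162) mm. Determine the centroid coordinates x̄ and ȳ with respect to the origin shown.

x̄ = 125.00 mm, ȳ = 102.59 mm

Part | A | x̄ᵢ | ȳᵢ | A·x̄ᵢ | A·ȳᵢ
bottom flange | 3000.00 | 125.00 | 6.00 | 375000.00 | 18000.00
web | 1200.00 | 125.00 | 87.00 | 150000.00 | 104400.00
top flange | 4320.00 | 125.00 | 174.00 | 540000.00 | 751680.00
Σ | 8520.00 |  |  | 1065000.00 | 874080.00
x̄ = 1065000.00 / 8520.00 = 125.00 mm
ȳ = 874080.00 / 8520.00 = 102.59 mm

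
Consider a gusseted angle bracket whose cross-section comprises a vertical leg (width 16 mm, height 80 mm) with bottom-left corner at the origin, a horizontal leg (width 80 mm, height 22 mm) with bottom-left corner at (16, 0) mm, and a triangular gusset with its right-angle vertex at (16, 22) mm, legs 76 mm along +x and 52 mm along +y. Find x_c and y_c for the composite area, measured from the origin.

x_c = 37.97 mm, y_c = 29.56 mm

vertical leg: A = 16 × 80 = 1280.00, centroid at (8.00, 40.00).
horizontal leg: A = 80 × 22 = 1760.00, centroid at (56.00, 11.00).
gusset: A = ½·76·52 = 1976.00, centroid at (41.33, 39.33).
ΣA = 5016.00 mm², ΣAx_c = 190474.67 mm³, ΣAy_c = 148282.67 mm³.
x_c = 190474.67/5016.00 = 37.97 mm; y_c = 148282.67/5016.00 = 29.56 mm.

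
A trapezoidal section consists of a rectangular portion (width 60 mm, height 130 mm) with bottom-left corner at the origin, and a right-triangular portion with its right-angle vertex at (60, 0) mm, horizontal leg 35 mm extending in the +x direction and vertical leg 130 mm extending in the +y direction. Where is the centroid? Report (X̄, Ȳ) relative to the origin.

rectangular portion: A = 60 × 130 = 7800.00, centroid at (30.00, 65.00).
triangular portion: A = ½·35·130 = 2275.00, centroid at (71.67, 43.33).
ΣA = 10075.00 mm²
ΣAX̄ = (7800.00)(30.00) + (2275.00)(71.67) = 397041.67 mm³
ΣAȲ = (7800.00)(65.00) + (2275.00)(43.33) = 605583.33 mm³
X̄ = 397041.67 / 10075.00 = 39.41 mm
Ȳ = 605583.33 / 10075.00 = 60.11 mm

X̄ = 39.41 mm, Ȳ = 60.11 mm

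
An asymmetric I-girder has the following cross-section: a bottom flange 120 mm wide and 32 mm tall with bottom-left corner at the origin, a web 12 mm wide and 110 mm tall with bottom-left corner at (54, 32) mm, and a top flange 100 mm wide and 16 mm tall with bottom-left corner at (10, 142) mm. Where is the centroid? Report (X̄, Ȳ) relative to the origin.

X̄ = 60.00 mm, Ȳ = 61.58 mm

bottom flange: A = 120 × 32 = 3840.00, centroid at (60.00, 16.00).
web: A = 12 × 110 = 1320.00, centroid at (60.00, 87.00).
top flange: A = 100 × 16 = 1600.00, centroid at (60.00, 150.00).
ΣA = 6760.00 mm²
ΣAX̄ = (3840.00)(60.00) + (1320.00)(60.00) + (1600.00)(60.00) = 405600.00 mm³
ΣAȲ = (3840.00)(16.00) + (1320.00)(87.00) + (1600.00)(150.00) = 416280.00 mm³
X̄ = 405600.00 / 6760.00 = 60.00 mm
Ȳ = 416280.00 / 6760.00 = 61.58 mm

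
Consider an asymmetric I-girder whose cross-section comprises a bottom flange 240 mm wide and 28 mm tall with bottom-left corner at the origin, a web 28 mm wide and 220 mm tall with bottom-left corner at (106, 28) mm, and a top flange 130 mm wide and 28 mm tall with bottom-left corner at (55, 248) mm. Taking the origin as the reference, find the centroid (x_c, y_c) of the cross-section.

bottom flange: A = 240 × 28 = 6720.00, centroid at (120.00, 14.00).
web: A = 28 × 220 = 6160.00, centroid at (120.00, 138.00).
top flange: A = 130 × 28 = 3640.00, centroid at (120.00, 262.00).
ΣA = 16520.00 mm², ΣAx_c = 1982400.00 mm³, ΣAy_c = 1897840.00 mm³.
x_c = 1982400.00/16520.00 = 120.00 mm; y_c = 1897840.00/16520.00 = 114.88 mm.

x_c = 120.00 mm, y_c = 114.88 mm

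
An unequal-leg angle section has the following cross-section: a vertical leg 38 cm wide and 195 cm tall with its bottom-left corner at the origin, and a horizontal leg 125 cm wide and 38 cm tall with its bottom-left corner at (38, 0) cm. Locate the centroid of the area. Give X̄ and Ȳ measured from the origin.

X̄ = 50.84 cm, Ȳ = 66.84 cm

Part | A | x̄ᵢ | ȳᵢ | A·x̄ᵢ | A·ȳᵢ
vertical leg | 7410.00 | 19.00 | 97.50 | 140790.00 | 722475.00
horizontal leg | 4750.00 | 100.50 | 19.00 | 477375.00 | 90250.00
Σ | 12160.00 |  |  | 618165.00 | 812725.00
X̄ = 618165.00 / 12160.00 = 50.84 cm
Ȳ = 812725.00 / 12160.00 = 66.84 cm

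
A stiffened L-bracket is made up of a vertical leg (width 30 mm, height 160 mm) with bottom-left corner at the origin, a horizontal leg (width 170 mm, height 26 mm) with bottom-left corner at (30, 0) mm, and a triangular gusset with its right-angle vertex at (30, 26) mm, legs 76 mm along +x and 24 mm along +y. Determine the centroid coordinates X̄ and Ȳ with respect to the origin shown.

X̄ = 62.25 mm, Ȳ = 46.63 mm

vertical leg: A = 30 × 160 = 4800.00, centroid at (15.00, 80.00).
horizontal leg: A = 170 × 26 = 4420.00, centroid at (115.00, 13.00).
gusset: A = ½·76·24 = 912.00, centroid at (55.33, 34.00).
ΣA = 10132.00 mm², ΣAX̄ = 630764.00 mm³, ΣAȲ = 472468.00 mm³.
X̄ = 630764.00/10132.00 = 62.25 mm; Ȳ = 472468.00/10132.00 = 46.63 mm.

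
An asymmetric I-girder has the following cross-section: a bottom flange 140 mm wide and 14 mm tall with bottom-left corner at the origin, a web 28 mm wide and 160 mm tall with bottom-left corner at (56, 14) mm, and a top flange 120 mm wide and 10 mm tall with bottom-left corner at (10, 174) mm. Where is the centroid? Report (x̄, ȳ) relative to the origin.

bottom flange: A = 140 × 14 = 1960.00, centroid at (70.00, 7.00).
web: A = 28 × 160 = 4480.00, centroid at (70.00, 94.00).
top flange: A = 120 × 10 = 1200.00, centroid at (70.00, 179.00).
ΣA = 7640.00 mm², ΣAx̄ = 534800.00 mm³, ΣAȳ = 649640.00 mm³.
x̄ = 534800.00/7640.00 = 70.00 mm; ȳ = 649640.00/7640.00 = 85.03 mm.

x̄ = 70.00 mm, ȳ = 85.03 mm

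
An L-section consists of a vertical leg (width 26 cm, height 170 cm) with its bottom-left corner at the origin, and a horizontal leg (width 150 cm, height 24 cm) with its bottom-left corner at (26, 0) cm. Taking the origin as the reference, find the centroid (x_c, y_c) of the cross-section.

Part | A | x̄ᵢ | ȳᵢ | A·x̄ᵢ | A·ȳᵢ
vertical leg | 4420.00 | 13.00 | 85.00 | 57460.00 | 375700.00
horizontal leg | 3600.00 | 101.00 | 12.00 | 363600.00 | 43200.00
Σ | 8020.00 |  |  | 421060.00 | 418900.00
x_c = 421060.00 / 8020.00 = 52.50 cm
y_c = 418900.00 / 8020.00 = 52.23 cm

x_c = 52.50 cm, y_c = 52.23 cm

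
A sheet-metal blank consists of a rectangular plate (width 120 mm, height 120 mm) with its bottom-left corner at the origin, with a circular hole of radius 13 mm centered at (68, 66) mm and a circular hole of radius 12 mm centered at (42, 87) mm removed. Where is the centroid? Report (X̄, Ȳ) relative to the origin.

Part | A | x̄ᵢ | ȳᵢ | A·x̄ᵢ | A·ȳᵢ
plate | 14400.00 | 60.00 | 60.00 | 864000.00 | 864000.00
hole 1 | -530.93 | 68.00 | 66.00 | -36103.18 | -35041.32
hole 2 | -452.39 | 42.00 | 87.00 | -19000.35 | -39357.87
Σ | 13416.68 |  |  | 808896.46 | 789600.80
X̄ = 808896.46 / 13416.68 = 60.29 mm
Ȳ = 789600.80 / 13416.68 = 58.85 mm

X̄ = 60.29 mm, Ȳ = 58.85 mm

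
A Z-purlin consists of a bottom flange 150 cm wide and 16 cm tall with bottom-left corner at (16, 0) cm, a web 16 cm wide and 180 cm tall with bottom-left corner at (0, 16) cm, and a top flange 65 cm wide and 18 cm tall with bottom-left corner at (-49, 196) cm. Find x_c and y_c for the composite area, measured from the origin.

x_c = 34.44 cm, y_c = 87.49 cm

bottom flange: A = 150 × 16 = 2400.00, centroid at (91.00, 8.00).
web: A = 16 × 180 = 2880.00, centroid at (8.00, 106.00).
top flange: A = 65 × 18 = 1170.00, centroid at (-16.50, 205.00).
ΣA = 6450.00 cm², ΣAx_c = 222135.00 cm³, ΣAy_c = 564330.00 cm³.
x_c = 222135.00/6450.00 = 34.44 cm; y_c = 564330.00/6450.00 = 87.49 cm.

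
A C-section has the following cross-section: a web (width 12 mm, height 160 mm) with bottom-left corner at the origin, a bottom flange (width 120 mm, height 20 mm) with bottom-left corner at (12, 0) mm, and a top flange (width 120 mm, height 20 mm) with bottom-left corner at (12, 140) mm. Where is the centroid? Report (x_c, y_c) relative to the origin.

x_c = 53.14 mm, y_c = 80.00 mm

web: A = 12 × 160 = 1920.00, centroid at (6.00, 80.00).
bottom flange: A = 120 × 20 = 2400.00, centroid at (72.00, 10.00).
top flange: A = 120 × 20 = 2400.00, centroid at (72.00, 150.00).
ΣA = 6720.00 mm², ΣAx_c = 357120.00 mm³, ΣAy_c = 537600.00 mm³.
x_c = 357120.00/6720.00 = 53.14 mm; y_c = 537600.00/6720.00 = 80.00 mm.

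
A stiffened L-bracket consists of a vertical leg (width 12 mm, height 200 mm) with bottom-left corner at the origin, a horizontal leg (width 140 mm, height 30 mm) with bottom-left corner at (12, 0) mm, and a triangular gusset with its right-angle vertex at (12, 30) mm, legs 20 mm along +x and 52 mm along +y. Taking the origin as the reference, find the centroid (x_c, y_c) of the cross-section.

vertical leg: A = 12 × 200 = 2400.00, centroid at (6.00, 100.00).
horizontal leg: A = 140 × 30 = 4200.00, centroid at (82.00, 15.00).
gusset: A = ½·20·52 = 520.00, centroid at (18.67, 47.33).
ΣA = 7120.00 mm², ΣAx_c = 368506.67 mm³, ΣAy_c = 327613.33 mm³.
x_c = 368506.67/7120.00 = 51.76 mm; y_c = 327613.33/7120.00 = 46.01 mm.

x_c = 51.76 mm, y_c = 46.01 mm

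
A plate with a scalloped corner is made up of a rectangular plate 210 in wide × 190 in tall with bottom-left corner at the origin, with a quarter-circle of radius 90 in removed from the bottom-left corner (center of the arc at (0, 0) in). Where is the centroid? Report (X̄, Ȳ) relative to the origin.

X̄ = 117.67 in, Ȳ = 105.77 in

plate: A = 210 × 190 = 39900.00, centroid at (105.00, 95.00).
removed quarter-circle: A = −¼π·90² = -6361.73, centroid at (38.20, 38.20).
ΣA = 33538.27 in²
ΣAX̄ = (39900.00)(105.00) + (-6361.73)(38.20) = 3946500.00 in³
ΣAȲ = (39900.00)(95.00) + (-6361.73)(38.20) = 3547500.00 in³
X̄ = 3946500.00 / 33538.27 = 117.67 in
Ȳ = 3547500.00 / 33538.27 = 105.77 in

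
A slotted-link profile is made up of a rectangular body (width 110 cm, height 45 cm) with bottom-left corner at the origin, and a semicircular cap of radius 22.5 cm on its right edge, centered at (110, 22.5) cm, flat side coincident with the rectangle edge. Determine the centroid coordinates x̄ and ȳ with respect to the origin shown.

x̄ = 63.93 cm, ȳ = 22.50 cm

Part | A | x̄ᵢ | ȳᵢ | A·x̄ᵢ | A·ȳᵢ
rectangular body | 4950.00 | 55.00 | 22.50 | 272250.00 | 111375.00
semicircular end | 795.22 | 119.55 | 22.50 | 95067.47 | 17892.35
Σ | 5745.22 |  |  | 367317.47 | 129267.35
x̄ = 367317.47 / 5745.22 = 63.93 cm
ȳ = 129267.35 / 5745.22 = 22.50 cm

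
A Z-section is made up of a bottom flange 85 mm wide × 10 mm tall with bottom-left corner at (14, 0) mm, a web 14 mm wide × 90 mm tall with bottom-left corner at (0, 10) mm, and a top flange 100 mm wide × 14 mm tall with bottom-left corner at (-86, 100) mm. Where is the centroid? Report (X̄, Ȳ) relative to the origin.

X̄ = 1.84 mm, Ȳ = 63.63 mm

bottom flange: A = 85 × 10 = 850.00, centroid at (56.50, 5.00).
web: A = 14 × 90 = 1260.00, centroid at (7.00, 55.00).
top flange: A = 100 × 14 = 1400.00, centroid at (-36.00, 107.00).
ΣA = 3510.00 mm², ΣAX̄ = 6445.00 mm³, ΣAȲ = 223350.00 mm³.
X̄ = 6445.00/3510.00 = 1.84 mm; Ȳ = 223350.00/3510.00 = 63.63 mm.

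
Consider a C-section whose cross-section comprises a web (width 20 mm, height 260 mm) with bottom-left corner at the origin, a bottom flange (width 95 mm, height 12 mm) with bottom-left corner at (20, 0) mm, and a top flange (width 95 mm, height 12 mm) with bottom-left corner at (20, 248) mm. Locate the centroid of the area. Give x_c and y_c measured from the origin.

web: A = 20 × 260 = 5200.00, centroid at (10.00, 130.00).
bottom flange: A = 95 × 12 = 1140.00, centroid at (67.50, 6.00).
top flange: A = 95 × 12 = 1140.00, centroid at (67.50, 254.00).
ΣA = 7480.00 mm²
ΣAx_c = (5200.00)(10.00) + (1140.00)(67.50) + (1140.00)(67.50) = 205900.00 mm³
ΣAy_c = (5200.00)(130.00) + (1140.00)(6.00) + (1140.00)(254.00) = 972400.00 mm³
x_c = 205900.00 / 7480.00 = 27.53 mm
y_c = 972400.00 / 7480.00 = 130.00 mm

x_c = 27.53 mm, y_c = 130.00 mm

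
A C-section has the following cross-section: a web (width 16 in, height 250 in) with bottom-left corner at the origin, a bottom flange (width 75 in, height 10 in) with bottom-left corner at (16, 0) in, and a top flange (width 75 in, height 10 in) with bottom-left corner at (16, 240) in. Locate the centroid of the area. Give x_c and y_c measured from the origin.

web: A = 16 × 250 = 4000.00, centroid at (8.00, 125.00).
bottom flange: A = 75 × 10 = 750.00, centroid at (53.50, 5.00).
top flange: A = 75 × 10 = 750.00, centroid at (53.50, 245.00).
ΣA = 5500.00 in², ΣAx_c = 112250.00 in³, ΣAy_c = 687500.00 in³.
x_c = 112250.00/5500.00 = 20.41 in; y_c = 687500.00/5500.00 = 125.00 in.

x_c = 20.41 in, y_c = 125.00 in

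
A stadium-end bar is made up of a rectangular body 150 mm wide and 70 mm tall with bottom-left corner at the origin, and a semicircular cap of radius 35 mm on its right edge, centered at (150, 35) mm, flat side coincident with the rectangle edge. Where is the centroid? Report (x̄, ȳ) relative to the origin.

rectangular body: A = 150 × 70 = 10500.00, centroid at (75.00, 35.00).
semicircular end: A = ½π·35² = 1924.23, centroid at (164.85, 35.00).
ΣA = 12424.23 mm², ΣAx̄ = 1104717.16 mm³, ΣAȳ = 434847.89 mm³.
x̄ = 1104717.16/12424.23 = 88.92 mm; ȳ = 434847.89/12424.23 = 35.00 mm.

x̄ = 88.92 mm, ȳ = 35.00 mm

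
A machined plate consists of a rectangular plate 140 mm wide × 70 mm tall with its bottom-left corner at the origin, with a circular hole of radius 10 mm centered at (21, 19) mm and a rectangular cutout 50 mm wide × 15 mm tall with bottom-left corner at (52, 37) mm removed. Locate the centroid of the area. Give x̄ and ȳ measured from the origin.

plate: A = 140 × 70 = 9800.00, centroid at (70.00, 35.00).
hole 1: A = −π·10² = -314.16, centroid at (21.00, 19.00).
hole 2: A = −(50 × 15) = -750.00, centroid at (77.00, 44.50).
ΣA = 8735.84 mm²
ΣAx̄ = (9800.00)(70.00) + (-314.16)(21.00) + (-750.00)(77.00) = 621652.66 mm³
ΣAȳ = (9800.00)(35.00) + (-314.16)(19.00) + (-750.00)(44.50) = 303655.97 mm³
x̄ = 621652.66 / 8735.84 = 71.16 mm
ȳ = 303655.97 / 8735.84 = 34.76 mm

x̄ = 71.16 mm, ȳ = 34.76 mm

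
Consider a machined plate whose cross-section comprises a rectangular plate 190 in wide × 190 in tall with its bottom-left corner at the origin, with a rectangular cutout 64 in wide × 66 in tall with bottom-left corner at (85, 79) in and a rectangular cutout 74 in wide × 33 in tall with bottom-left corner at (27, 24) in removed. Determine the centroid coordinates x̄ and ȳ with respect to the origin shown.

x̄ = 94.41 in, ȳ = 97.08 in

Part | A | x̄ᵢ | ȳᵢ | A·x̄ᵢ | A·ȳᵢ
plate | 36100.00 | 95.00 | 95.00 | 3429500.00 | 3429500.00
hole 1 | -4224.00 | 117.00 | 112.00 | -494208.00 | -473088.00
hole 2 | -2442.00 | 64.00 | 40.50 | -156288.00 | -98901.00
Σ | 29434.00 |  |  | 2779004.00 | 2857511.00
x̄ = 2779004.00 / 29434.00 = 94.41 in
ȳ = 2857511.00 / 29434.00 = 97.08 in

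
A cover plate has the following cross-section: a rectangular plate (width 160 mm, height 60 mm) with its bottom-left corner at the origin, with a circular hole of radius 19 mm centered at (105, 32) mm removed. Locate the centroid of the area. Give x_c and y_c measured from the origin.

x_c = 76.65 mm, y_c = 29.73 mm

plate: A = 160 × 60 = 9600.00, centroid at (80.00, 30.00).
hole: A = −π·19² = -1134.11, centroid at (105.00, 32.00).
ΣA = 8465.89 mm², ΣAx_c = 648917.93 mm³, ΣAy_c = 251708.32 mm³.
x_c = 648917.93/8465.89 = 76.65 mm; y_c = 251708.32/8465.89 = 29.73 mm.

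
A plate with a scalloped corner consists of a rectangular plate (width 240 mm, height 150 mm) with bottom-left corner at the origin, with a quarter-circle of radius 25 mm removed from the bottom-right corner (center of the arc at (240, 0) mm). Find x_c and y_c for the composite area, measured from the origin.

x_c = 118.49 mm, y_c = 75.89 mm

plate: A = 240 × 150 = 36000.00, centroid at (120.00, 75.00).
removed quarter-circle: A = −¼π·25² = -490.87, centroid at (229.39, 10.61).
ΣA = 35509.13 mm², ΣAx_c = 4207398.61 mm³, ΣAy_c = 2694791.67 mm³.
x_c = 4207398.61/35509.13 = 118.49 mm; y_c = 2694791.67/35509.13 = 75.89 mm.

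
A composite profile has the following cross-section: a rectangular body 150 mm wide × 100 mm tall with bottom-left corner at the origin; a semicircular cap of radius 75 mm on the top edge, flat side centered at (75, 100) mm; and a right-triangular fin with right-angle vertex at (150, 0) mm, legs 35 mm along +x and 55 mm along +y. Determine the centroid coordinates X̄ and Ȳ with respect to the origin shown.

rectangular body: A = 150 × 100 = 15000.00, centroid at (75.00, 50.00).
semicircular top: A = ½π·75² = 8835.73, centroid at (75.00, 131.83).
triangular fin: A = ½·35·55 = 962.50, centroid at (161.67, 18.33).
ΣA = 24798.23 mm², ΣAX̄ = 1943283.87 mm³, ΣAȲ = 1932468.77 mm³.
X̄ = 1943283.87/24798.23 = 78.36 mm; Ȳ = 1932468.77/24798.23 = 77.93 mm.

X̄ = 78.36 mm, Ȳ = 77.93 mm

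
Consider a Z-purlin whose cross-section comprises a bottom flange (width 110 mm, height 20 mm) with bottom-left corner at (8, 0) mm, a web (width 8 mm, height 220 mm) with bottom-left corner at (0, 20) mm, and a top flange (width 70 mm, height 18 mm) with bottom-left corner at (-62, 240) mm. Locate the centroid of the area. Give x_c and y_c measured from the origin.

bottom flange: A = 110 × 20 = 2200.00, centroid at (63.00, 10.00).
web: A = 8 × 220 = 1760.00, centroid at (4.00, 130.00).
top flange: A = 70 × 18 = 1260.00, centroid at (-27.00, 249.00).
ΣA = 5220.00 mm², ΣAx_c = 111620.00 mm³, ΣAy_c = 564540.00 mm³.
x_c = 111620.00/5220.00 = 21.38 mm; y_c = 564540.00/5220.00 = 108.15 mm.

x_c = 21.38 mm, y_c = 108.15 mm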